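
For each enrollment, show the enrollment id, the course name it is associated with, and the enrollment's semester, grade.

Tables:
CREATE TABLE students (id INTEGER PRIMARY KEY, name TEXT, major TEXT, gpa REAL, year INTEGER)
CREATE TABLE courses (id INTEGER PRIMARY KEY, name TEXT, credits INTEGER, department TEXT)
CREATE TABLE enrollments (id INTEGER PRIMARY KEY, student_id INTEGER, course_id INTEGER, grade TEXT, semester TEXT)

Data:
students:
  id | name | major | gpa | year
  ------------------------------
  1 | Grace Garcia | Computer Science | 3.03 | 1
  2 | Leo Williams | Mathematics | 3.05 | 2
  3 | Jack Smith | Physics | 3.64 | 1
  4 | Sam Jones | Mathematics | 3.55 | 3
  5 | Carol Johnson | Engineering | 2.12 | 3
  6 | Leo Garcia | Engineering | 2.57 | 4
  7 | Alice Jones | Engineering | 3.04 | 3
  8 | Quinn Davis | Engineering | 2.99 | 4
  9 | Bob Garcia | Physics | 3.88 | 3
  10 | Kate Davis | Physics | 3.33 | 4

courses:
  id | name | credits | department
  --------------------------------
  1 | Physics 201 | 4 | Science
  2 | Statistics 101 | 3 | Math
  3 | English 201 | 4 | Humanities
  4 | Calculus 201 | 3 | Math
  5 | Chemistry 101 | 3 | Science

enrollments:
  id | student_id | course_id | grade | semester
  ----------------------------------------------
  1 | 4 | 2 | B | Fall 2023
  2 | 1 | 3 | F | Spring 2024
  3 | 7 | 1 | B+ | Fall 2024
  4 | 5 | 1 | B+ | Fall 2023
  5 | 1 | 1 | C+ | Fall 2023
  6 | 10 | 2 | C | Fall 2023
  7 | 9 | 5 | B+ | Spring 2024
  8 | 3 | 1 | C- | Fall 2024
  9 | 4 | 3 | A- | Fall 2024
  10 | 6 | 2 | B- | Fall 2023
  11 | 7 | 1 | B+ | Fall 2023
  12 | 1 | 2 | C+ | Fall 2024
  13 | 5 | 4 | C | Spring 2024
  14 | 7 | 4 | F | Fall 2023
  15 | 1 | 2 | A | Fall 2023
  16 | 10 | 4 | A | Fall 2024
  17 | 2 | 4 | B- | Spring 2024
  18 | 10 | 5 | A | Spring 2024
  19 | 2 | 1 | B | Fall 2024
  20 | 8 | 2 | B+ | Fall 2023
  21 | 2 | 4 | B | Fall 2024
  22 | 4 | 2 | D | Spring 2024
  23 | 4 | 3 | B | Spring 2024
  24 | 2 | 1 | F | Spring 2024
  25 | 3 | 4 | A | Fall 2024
SELECT c.id, p.name AS course, c.semester, c.grade FROM enrollments c JOIN courses p ON c.course_id = p.id

Execution result:
id | course | semester | grade
1 | Statistics 101 | Fall 2023 | B
2 | English 201 | Spring 2024 | F
3 | Physics 201 | Fall 2024 | B+
4 | Physics 201 | Fall 2023 | B+
5 | Physics 201 | Fall 2023 | C+
6 | Statistics 101 | Fall 2023 | C
7 | Chemistry 101 | Spring 2024 | B+
8 | Physics 201 | Fall 2024 | C-
9 | English 201 | Fall 2024 | A-
10 | Statistics 101 | Fall 2023 | B-
11 | Physics 201 | Fall 2023 | B+
12 | Statistics 101 | Fall 2024 | C+
13 | Calculus 201 | Spring 2024 | C
14 | Calculus 201 | Fall 2023 | F
15 | Statistics 101 | Fall 2023 | A
16 | Calculus 201 | Fall 2024 | A
17 | Calculus 201 | Spring 2024 | B-
18 | Chemistry 101 | Spring 2024 | A
19 | Physics 201 | Fall 2024 | B
20 | Statistics 101 | Fall 2023 | B+
21 | Calculus 201 | Fall 2024 | B
22 | Statistics 101 | Spring 2024 | D
23 | English 201 | Spring 2024 | B
24 | Physics 201 | Spring 2024 | F
25 | Calculus 201 | Fall 2024 | A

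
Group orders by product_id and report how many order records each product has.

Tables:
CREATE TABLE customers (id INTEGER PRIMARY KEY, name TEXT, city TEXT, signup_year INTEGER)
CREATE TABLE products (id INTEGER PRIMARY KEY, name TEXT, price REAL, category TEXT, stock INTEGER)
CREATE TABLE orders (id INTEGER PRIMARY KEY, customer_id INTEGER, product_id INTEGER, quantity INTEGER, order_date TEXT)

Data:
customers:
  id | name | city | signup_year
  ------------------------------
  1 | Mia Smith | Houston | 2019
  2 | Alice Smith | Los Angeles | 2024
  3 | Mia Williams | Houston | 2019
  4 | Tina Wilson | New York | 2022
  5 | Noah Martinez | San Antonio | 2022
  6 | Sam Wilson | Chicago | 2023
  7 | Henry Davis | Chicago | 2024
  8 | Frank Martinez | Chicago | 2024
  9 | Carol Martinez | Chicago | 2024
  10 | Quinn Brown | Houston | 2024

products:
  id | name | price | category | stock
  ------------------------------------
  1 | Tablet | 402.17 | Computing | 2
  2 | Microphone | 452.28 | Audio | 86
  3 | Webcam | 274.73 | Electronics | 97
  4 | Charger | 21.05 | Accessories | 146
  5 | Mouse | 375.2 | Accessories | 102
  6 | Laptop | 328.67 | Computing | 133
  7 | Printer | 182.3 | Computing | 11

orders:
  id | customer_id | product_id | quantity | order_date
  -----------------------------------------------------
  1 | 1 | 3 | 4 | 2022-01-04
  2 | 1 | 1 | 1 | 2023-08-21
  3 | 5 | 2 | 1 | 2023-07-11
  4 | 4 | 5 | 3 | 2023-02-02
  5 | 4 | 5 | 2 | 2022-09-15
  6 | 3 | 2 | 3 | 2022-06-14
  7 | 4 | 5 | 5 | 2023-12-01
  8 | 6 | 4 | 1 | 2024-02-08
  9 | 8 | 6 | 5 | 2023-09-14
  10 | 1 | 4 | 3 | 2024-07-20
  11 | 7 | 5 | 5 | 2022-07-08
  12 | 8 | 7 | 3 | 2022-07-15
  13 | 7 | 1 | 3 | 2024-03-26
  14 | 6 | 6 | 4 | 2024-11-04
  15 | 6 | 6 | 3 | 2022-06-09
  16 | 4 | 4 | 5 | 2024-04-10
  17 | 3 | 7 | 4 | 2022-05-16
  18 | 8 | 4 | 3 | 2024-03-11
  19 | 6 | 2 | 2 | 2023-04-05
SELECT product_id, COUNT(*) AS order_count FROM orders GROUP BY product_id

Execution result:
product_id | order_count
1 | 2
2 | 3
3 | 1
4 | 4
5 | 4
6 | 3
7 | 2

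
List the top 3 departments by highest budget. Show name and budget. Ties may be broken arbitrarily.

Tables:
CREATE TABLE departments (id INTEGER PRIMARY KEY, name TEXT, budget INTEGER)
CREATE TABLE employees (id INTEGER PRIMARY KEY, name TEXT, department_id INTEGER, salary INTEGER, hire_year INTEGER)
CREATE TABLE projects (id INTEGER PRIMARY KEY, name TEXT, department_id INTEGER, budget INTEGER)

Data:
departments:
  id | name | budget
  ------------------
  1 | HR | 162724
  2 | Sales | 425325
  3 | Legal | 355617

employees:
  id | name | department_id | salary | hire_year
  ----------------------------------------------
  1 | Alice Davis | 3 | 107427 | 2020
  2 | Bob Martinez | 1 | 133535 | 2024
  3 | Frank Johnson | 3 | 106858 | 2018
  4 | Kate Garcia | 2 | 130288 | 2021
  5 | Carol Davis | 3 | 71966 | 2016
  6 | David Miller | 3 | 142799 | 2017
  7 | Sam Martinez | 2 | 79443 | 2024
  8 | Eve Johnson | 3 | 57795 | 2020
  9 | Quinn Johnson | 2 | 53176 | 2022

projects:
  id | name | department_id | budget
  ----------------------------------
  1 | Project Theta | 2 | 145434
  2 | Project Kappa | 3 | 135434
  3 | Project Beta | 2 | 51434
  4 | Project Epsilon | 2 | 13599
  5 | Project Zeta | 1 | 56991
SELECT name, budget FROM departments ORDER BY budget DESC LIMIT 3

Execution result:
name | budget
Sales | 425325
Legal | 355617
HR | 162724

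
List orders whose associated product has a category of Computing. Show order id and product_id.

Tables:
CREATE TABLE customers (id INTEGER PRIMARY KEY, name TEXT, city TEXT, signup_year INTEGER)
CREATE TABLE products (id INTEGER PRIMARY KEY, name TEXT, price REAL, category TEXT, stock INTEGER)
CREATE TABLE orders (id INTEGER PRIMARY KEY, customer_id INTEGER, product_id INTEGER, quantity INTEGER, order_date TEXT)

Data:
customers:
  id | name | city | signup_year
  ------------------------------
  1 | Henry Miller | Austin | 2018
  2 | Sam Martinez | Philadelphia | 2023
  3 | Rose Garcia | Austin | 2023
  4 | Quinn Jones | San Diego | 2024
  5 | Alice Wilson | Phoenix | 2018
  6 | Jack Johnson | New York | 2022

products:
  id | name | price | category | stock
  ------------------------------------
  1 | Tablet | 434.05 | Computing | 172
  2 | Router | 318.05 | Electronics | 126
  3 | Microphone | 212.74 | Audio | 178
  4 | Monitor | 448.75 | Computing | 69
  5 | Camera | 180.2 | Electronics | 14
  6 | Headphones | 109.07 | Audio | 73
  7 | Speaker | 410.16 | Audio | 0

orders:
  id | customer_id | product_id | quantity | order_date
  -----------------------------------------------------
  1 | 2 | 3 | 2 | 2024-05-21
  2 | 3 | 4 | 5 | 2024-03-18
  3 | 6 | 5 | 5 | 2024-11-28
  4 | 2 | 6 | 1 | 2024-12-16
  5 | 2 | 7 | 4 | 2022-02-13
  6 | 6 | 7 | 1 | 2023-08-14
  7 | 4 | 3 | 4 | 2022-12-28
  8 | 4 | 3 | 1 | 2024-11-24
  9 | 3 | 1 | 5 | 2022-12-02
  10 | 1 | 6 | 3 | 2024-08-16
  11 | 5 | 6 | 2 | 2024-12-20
SELECT id, product_id FROM orders WHERE product_id IN (SELECT id FROM products WHERE category = 'Computing')

Execution result:
id | product_id
2 | 4
9 | 1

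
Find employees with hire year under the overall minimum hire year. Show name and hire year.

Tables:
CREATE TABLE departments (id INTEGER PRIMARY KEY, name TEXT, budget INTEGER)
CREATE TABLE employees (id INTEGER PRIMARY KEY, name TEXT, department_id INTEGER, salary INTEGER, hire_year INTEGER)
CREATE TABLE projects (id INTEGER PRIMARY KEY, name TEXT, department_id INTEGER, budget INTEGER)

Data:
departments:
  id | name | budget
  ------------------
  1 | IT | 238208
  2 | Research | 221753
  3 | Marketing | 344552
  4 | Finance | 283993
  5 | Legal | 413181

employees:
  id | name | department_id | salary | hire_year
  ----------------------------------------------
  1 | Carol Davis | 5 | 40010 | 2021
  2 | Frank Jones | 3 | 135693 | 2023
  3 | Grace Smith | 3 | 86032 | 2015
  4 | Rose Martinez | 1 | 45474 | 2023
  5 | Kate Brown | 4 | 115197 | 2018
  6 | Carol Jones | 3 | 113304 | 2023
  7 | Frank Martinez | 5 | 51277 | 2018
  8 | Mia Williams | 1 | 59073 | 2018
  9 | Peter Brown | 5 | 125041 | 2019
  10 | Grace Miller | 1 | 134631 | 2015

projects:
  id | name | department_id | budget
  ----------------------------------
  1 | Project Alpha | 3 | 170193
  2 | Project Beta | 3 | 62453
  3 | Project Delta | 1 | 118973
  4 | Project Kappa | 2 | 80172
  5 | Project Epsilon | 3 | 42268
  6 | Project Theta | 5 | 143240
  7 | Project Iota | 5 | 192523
SELECT name, hire_year FROM employees WHERE hire_year < (SELECT MIN(hire_year) FROM employees)

Execution result:
(no rows)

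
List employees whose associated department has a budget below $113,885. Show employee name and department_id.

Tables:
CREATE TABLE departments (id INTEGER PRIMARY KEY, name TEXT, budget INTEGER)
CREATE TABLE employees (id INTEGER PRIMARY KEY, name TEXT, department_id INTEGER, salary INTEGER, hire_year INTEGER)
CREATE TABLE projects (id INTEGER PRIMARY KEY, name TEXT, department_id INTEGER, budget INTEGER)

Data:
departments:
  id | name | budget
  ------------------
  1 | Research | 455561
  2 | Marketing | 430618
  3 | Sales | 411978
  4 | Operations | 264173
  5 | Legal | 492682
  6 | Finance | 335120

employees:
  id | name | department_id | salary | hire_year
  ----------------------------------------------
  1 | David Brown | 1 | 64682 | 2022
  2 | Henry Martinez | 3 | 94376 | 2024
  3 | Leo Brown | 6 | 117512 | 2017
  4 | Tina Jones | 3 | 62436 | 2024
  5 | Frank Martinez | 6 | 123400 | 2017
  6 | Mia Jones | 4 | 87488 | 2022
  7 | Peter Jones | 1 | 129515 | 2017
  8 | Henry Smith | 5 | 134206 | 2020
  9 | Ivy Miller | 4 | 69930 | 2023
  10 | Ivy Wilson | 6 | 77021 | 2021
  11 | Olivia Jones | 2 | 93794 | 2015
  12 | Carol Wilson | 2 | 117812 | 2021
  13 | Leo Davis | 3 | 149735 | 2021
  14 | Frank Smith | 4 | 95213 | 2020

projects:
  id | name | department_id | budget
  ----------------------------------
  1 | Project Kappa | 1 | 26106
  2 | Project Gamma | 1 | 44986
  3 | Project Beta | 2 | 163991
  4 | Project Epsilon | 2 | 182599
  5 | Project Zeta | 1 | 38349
SELECT name, department_id FROM employees WHERE department_id IN (SELECT id FROM departments WHERE budget < 113885)

Execution result:
(no rows)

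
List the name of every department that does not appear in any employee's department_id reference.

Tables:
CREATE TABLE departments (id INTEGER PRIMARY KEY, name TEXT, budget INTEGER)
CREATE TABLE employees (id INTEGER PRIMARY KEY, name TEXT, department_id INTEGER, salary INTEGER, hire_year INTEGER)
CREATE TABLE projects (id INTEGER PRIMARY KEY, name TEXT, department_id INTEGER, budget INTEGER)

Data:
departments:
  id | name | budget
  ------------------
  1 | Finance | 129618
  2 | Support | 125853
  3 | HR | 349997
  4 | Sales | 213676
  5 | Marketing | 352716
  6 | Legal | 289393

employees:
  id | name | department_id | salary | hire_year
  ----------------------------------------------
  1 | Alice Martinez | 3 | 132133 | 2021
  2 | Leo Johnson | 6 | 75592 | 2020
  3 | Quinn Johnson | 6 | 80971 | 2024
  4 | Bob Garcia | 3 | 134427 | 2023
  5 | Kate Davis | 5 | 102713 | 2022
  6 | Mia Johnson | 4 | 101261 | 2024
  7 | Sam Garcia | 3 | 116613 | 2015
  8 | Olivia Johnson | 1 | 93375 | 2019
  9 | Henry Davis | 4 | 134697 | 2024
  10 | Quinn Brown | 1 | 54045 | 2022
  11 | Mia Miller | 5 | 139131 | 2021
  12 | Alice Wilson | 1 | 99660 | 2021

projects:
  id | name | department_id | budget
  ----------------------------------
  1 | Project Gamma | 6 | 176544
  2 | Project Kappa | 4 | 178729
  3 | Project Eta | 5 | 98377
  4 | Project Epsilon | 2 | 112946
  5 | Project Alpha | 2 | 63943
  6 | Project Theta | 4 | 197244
SELECT p.name FROM departments p LEFT JOIN employees c ON c.department_id = p.id WHERE c.id IS NULL

Execution result:
Support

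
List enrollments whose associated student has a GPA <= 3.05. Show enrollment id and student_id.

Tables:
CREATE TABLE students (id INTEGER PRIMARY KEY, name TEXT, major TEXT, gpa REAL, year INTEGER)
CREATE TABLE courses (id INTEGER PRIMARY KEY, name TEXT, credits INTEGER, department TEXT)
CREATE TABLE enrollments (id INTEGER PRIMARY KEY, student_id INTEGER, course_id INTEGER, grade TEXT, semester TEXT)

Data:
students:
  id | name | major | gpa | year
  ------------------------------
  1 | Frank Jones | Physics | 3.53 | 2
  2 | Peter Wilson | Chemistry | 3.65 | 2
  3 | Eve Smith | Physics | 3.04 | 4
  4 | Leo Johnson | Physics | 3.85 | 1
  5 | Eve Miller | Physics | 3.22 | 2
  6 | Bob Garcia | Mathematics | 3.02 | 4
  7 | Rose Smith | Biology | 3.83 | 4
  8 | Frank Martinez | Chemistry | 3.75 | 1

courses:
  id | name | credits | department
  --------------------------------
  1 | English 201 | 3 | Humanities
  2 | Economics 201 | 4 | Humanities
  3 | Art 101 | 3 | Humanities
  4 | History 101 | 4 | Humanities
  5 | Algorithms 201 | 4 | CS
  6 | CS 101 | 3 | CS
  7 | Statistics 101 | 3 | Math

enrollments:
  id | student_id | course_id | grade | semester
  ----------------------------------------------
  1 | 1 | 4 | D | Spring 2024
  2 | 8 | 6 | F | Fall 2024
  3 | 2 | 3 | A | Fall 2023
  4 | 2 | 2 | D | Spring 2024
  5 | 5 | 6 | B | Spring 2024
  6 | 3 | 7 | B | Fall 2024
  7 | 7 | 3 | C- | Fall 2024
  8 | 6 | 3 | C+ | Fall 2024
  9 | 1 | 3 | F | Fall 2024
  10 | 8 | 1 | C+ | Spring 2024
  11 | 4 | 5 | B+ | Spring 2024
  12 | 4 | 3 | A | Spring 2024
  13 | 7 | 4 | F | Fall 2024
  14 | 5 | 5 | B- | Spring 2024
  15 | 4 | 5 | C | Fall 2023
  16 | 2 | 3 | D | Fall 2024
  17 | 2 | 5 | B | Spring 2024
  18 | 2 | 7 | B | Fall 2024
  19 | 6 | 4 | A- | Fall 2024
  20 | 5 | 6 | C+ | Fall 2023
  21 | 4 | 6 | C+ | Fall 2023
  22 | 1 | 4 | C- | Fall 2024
SELECT id, student_id FROM enrollments WHERE student_id IN (SELECT id FROM students WHERE gpa <= 3.05)

Execution result:
id | student_id
6 | 3
8 | 6
19 | 6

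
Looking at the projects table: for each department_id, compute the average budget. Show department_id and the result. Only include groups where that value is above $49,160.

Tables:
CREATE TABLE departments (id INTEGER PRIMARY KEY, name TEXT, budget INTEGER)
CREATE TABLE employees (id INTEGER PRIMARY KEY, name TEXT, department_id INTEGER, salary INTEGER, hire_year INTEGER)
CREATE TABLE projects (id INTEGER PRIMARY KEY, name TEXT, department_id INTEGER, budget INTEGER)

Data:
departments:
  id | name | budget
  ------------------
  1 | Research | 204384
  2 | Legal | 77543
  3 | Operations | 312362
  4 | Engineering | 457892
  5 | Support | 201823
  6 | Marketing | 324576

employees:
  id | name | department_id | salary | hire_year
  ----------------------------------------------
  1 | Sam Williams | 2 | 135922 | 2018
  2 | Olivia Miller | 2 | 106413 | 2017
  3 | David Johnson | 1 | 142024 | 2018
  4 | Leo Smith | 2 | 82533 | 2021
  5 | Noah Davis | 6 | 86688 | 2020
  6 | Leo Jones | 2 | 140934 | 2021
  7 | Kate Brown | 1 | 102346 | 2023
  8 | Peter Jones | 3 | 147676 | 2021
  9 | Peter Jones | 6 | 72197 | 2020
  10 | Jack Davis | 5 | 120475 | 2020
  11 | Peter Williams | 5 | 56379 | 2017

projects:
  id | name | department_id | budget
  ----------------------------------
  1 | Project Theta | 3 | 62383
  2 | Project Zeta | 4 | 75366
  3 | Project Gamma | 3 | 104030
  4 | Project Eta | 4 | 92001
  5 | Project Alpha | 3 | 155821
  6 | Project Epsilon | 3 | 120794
SELECT department_id, AVG(budget) AS avg_budget FROM projects GROUP BY department_id HAVING AVG(budget) > 49160

Execution result:
department_id | avg_budget
3 | 110757.00
4 | 83683.50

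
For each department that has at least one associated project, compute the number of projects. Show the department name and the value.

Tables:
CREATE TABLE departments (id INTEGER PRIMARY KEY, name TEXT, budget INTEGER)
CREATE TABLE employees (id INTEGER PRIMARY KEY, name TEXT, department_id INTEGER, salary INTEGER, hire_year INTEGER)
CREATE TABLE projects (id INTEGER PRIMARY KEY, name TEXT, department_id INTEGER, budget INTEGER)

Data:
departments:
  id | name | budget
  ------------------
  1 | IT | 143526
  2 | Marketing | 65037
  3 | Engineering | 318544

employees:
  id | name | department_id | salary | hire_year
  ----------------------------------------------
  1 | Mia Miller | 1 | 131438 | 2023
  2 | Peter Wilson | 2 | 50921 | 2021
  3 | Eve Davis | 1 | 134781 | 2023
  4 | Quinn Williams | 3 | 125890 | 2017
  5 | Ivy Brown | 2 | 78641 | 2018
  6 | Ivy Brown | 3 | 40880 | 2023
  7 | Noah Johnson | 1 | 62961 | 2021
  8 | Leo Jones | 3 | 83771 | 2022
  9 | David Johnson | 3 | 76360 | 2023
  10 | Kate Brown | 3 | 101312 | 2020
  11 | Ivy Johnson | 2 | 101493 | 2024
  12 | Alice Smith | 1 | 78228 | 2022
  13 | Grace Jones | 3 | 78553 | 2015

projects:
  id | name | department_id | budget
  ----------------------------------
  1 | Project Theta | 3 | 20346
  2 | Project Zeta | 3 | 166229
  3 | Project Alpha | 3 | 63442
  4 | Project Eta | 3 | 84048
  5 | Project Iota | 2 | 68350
SELECT p.name, COUNT(*) AS n FROM projects c JOIN departments p ON c.department_id = p.id GROUP BY p.id, p.name

Execution result:
name | n
Marketing | 1
Engineering | 4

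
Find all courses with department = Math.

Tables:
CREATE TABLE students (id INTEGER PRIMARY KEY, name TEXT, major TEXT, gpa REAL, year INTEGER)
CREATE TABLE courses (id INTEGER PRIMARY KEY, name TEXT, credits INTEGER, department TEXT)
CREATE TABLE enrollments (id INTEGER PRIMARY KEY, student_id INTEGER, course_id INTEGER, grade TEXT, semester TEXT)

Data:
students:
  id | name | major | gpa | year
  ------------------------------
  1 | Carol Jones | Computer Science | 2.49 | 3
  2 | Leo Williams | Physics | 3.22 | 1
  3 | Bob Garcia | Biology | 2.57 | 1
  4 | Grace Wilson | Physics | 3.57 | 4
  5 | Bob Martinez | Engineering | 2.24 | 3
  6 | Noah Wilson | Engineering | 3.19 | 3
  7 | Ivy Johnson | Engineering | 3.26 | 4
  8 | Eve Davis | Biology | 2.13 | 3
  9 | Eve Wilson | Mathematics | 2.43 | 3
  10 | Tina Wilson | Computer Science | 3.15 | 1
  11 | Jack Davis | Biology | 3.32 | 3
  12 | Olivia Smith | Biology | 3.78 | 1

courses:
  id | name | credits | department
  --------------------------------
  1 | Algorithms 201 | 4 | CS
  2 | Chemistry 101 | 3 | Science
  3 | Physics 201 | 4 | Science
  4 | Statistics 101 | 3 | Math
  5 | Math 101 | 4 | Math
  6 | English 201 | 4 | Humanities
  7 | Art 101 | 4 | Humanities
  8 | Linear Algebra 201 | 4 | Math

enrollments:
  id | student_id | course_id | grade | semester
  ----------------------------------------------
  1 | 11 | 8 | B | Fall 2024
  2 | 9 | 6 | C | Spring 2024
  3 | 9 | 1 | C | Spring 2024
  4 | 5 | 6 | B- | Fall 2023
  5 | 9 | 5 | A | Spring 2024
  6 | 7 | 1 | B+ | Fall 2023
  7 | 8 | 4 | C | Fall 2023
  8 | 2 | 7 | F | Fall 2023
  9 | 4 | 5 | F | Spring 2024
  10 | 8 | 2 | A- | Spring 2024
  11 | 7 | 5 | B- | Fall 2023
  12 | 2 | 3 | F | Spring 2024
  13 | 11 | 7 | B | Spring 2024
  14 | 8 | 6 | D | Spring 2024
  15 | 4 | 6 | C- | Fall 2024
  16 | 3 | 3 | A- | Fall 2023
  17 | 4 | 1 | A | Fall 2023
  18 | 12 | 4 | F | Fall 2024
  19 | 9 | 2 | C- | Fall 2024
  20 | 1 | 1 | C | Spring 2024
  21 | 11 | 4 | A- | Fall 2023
SELECT name, department FROM courses WHERE department = 'Math'

Execution result:
name | department
Statistics 101 | Math
Math 101 | Math
Linear Algebra 201 | Math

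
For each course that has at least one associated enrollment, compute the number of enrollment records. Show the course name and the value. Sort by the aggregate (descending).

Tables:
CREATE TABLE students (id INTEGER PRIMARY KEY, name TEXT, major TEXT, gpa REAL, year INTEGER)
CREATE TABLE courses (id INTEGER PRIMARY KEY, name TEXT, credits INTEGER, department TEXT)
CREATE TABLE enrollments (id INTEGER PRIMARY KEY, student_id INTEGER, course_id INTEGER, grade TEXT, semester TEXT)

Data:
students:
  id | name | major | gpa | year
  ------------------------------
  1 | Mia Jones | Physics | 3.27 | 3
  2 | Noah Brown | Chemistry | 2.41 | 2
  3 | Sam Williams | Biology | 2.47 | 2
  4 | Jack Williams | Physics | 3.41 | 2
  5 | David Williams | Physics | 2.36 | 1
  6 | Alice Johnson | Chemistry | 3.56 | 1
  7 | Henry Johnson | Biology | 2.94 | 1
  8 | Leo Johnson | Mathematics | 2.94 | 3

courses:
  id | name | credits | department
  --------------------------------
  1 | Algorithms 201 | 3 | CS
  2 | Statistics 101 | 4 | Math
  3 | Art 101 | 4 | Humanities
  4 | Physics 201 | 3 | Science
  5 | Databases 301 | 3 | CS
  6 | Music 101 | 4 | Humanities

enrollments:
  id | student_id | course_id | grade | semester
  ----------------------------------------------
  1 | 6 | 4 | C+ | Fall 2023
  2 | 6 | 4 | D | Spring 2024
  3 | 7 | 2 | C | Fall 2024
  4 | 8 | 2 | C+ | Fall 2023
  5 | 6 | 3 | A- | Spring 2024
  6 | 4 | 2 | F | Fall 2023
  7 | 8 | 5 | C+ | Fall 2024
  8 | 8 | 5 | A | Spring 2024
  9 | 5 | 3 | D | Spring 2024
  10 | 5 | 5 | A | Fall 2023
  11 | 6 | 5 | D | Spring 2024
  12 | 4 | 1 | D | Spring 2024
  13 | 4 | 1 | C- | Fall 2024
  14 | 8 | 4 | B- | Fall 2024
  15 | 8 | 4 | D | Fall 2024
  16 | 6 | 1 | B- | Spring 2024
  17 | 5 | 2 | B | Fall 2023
SELECT p.name, COUNT(*) AS n FROM enrollments c JOIN courses p ON c.course_id = p.id GROUP BY p.id, p.name ORDER BY n DESC

Execution result:
name | n
Statistics 101 | 4
Physics 201 | 4
Databases 301 | 4
Algorithms 201 | 3
Art 101 | 2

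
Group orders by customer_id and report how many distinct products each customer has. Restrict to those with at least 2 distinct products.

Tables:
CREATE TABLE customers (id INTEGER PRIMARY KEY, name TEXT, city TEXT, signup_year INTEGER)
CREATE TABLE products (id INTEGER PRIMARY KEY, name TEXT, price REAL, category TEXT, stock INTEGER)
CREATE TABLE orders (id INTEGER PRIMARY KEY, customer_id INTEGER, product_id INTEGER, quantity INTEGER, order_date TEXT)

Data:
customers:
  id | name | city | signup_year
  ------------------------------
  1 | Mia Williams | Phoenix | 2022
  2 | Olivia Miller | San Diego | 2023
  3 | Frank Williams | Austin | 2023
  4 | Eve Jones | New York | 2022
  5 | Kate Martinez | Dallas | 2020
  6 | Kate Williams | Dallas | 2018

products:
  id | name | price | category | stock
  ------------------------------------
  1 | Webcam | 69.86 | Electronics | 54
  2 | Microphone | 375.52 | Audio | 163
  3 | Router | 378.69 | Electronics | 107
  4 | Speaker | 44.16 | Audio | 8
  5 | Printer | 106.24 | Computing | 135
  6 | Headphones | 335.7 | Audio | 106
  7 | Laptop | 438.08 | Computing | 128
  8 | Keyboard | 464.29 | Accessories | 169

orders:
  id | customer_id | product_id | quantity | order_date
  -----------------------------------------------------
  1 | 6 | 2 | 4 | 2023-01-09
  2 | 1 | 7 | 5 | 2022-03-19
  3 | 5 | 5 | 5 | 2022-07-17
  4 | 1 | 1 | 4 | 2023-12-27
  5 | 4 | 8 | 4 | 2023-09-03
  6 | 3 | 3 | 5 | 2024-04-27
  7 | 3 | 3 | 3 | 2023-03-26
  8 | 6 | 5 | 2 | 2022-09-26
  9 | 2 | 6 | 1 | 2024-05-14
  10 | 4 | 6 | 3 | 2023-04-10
SELECT customer_id, COUNT(DISTINCT product_id) AS distinct_product_count FROM orders GROUP BY customer_id HAVING COUNT(DISTINCT product_id) >= 2

Execution result:
customer_id | distinct_product_count
1 | 2
4 | 2
6 | 2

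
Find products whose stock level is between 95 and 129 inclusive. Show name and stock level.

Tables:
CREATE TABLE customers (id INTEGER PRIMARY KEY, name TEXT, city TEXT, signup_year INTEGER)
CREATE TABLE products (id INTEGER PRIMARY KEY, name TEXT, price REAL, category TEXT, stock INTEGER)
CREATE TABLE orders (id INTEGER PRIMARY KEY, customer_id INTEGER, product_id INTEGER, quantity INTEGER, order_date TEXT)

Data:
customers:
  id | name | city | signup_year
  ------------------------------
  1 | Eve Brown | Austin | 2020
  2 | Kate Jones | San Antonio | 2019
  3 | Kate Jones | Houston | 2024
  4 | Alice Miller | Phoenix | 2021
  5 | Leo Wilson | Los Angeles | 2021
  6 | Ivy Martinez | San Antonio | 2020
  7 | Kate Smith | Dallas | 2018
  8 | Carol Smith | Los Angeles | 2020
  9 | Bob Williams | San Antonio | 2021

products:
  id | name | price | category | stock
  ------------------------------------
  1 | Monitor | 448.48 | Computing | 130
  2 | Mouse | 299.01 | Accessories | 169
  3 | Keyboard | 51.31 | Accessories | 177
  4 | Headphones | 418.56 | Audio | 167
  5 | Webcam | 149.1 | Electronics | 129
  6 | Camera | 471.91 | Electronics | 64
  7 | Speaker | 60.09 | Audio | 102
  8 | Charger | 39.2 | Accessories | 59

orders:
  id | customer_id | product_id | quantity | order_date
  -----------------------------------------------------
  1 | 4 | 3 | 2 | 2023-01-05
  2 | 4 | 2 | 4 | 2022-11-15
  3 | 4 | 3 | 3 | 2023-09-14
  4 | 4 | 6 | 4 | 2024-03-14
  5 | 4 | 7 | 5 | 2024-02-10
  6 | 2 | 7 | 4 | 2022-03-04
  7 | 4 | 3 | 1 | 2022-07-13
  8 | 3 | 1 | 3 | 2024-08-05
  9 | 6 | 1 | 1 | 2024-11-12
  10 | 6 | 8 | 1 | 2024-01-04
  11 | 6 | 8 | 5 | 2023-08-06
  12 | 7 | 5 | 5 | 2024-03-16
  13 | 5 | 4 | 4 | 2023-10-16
SELECT name, stock FROM products WHERE stock BETWEEN 95 AND 129

Execution result:
name | stock
Webcam | 129
Speaker | 102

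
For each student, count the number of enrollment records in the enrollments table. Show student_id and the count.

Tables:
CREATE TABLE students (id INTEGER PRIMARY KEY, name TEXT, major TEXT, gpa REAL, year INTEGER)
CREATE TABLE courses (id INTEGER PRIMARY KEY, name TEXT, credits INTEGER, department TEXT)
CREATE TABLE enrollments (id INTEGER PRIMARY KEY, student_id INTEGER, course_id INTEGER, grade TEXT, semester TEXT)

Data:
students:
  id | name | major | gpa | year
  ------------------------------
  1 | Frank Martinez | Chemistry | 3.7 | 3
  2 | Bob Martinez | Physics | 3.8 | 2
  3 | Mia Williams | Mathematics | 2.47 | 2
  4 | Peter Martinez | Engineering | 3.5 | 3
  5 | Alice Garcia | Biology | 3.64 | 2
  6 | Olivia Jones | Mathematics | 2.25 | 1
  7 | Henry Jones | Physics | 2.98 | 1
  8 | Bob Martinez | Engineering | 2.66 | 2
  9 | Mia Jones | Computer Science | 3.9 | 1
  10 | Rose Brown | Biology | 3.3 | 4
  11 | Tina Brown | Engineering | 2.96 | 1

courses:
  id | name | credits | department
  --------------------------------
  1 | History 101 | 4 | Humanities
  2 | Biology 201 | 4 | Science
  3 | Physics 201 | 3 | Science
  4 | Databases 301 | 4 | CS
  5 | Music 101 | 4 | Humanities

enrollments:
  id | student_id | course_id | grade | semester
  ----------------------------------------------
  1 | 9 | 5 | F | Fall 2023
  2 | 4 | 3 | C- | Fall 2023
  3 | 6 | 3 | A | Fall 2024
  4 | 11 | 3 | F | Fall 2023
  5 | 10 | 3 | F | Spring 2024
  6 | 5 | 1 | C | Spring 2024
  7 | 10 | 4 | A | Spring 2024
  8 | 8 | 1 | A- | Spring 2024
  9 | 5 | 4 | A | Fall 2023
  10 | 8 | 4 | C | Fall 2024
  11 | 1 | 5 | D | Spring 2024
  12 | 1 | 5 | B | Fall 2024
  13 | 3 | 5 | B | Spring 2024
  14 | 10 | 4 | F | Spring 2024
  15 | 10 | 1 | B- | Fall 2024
SELECT student_id, COUNT(*) AS enrollment_count FROM enrollments GROUP BY student_id

Execution result:
student_id | enrollment_count
1 | 2
3 | 1
4 | 1
5 | 2
6 | 1
8 | 2
9 | 1
10 | 4
11 | 1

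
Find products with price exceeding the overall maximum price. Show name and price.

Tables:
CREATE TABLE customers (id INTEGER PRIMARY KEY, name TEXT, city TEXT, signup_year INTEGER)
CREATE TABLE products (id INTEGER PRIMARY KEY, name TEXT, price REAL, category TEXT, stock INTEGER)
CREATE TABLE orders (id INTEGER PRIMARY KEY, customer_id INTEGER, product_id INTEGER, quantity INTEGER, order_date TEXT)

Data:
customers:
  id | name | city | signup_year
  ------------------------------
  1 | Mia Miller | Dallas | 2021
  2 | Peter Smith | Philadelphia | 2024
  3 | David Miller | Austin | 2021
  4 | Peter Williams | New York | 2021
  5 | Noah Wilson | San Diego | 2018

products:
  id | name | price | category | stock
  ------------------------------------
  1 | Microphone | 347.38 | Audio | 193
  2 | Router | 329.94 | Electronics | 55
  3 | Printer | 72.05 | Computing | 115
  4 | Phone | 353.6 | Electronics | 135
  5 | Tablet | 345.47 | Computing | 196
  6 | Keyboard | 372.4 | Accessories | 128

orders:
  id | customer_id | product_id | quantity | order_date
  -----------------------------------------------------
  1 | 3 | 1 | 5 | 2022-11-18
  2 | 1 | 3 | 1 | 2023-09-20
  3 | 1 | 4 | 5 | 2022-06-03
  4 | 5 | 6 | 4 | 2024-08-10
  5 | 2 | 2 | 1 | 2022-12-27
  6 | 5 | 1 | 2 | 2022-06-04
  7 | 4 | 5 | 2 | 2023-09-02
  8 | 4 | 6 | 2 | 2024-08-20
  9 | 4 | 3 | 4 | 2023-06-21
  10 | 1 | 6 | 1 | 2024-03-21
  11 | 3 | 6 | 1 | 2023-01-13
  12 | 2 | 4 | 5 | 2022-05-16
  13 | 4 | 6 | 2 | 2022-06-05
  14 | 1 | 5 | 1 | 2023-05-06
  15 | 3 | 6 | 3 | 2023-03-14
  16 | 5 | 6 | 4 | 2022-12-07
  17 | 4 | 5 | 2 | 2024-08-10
SELECT name, price FROM products WHERE price > (SELECT MAX(price) FROM products)

Execution result:
(no rows)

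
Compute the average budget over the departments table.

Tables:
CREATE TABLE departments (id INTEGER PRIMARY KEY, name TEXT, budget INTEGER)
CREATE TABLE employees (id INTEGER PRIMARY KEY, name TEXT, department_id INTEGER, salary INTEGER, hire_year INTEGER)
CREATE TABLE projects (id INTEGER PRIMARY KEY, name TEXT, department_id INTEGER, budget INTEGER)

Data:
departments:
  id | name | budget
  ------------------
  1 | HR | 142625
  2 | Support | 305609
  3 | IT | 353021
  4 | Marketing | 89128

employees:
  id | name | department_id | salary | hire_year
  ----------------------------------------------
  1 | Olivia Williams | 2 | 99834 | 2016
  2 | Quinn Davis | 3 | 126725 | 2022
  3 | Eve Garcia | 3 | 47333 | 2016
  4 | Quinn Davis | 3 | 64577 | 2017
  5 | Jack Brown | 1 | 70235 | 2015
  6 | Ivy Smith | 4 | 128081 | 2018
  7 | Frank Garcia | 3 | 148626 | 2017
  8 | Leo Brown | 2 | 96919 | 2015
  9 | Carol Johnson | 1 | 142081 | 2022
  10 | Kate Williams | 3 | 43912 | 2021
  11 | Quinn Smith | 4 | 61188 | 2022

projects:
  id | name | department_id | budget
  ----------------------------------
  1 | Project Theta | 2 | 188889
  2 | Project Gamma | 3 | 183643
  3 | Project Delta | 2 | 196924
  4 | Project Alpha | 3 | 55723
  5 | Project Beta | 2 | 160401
SELECT AVG(budget) FROM departments

Execution result:
222595.75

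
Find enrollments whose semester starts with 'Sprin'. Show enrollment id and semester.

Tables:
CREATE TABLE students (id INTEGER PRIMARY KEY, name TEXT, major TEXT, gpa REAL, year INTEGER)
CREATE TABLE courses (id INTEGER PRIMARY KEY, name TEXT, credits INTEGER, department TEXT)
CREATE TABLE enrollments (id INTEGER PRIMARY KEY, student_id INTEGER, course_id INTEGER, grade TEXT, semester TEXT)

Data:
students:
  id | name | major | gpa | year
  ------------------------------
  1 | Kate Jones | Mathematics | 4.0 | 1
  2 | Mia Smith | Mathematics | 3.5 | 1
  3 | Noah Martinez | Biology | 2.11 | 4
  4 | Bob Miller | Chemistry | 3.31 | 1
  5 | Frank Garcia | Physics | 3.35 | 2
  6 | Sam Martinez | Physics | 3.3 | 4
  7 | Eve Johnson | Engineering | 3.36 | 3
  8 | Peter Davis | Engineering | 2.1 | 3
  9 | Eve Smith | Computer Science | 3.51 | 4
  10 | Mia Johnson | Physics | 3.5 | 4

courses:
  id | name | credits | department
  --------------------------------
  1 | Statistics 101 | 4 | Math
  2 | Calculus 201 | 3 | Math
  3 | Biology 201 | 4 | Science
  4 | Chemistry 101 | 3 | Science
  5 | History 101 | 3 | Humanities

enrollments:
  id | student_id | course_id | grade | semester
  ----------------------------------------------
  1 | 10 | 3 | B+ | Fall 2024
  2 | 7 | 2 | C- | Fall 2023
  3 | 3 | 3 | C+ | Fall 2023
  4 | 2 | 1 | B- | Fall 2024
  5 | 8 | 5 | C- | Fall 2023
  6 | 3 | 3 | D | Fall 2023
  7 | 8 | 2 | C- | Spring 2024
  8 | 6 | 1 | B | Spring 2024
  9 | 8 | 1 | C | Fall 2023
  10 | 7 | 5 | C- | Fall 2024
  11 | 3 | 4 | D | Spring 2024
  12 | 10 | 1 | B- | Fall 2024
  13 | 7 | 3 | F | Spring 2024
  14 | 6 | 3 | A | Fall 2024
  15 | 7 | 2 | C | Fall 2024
SELECT id, semester FROM enrollments WHERE semester LIKE 'Sprin%'

Execution result:
id | semester
7 | Spring 2024
8 | Spring 2024
11 | Spring 2024
13 | Spring 2024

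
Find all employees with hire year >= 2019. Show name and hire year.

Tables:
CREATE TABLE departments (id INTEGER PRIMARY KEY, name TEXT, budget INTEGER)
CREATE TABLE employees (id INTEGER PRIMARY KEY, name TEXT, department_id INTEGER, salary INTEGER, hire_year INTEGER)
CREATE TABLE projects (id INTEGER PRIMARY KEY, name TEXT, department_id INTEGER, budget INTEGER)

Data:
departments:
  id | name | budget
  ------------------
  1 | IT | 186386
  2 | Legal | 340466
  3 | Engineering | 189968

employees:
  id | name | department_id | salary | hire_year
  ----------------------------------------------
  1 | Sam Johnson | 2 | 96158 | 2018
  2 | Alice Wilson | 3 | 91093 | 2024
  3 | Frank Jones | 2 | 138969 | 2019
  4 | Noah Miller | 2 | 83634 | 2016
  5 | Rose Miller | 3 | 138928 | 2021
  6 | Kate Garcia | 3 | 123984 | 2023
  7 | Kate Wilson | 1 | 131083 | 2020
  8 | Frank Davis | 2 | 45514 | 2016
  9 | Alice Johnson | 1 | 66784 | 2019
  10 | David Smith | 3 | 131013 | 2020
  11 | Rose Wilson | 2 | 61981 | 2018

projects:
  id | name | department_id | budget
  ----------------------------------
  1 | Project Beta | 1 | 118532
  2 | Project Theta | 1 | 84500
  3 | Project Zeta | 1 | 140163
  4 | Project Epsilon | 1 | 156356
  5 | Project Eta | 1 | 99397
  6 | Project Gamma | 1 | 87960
SELECT name, hire_year FROM employees WHERE hire_year >= 2019

Execution result:
name | hire_year
Alice Wilson | 2024
Frank Jones | 2019
Rose Miller | 2021
Kate Garcia | 2023
Kate Wilson | 2020
Alice Johnson | 2019
David Smith | 2020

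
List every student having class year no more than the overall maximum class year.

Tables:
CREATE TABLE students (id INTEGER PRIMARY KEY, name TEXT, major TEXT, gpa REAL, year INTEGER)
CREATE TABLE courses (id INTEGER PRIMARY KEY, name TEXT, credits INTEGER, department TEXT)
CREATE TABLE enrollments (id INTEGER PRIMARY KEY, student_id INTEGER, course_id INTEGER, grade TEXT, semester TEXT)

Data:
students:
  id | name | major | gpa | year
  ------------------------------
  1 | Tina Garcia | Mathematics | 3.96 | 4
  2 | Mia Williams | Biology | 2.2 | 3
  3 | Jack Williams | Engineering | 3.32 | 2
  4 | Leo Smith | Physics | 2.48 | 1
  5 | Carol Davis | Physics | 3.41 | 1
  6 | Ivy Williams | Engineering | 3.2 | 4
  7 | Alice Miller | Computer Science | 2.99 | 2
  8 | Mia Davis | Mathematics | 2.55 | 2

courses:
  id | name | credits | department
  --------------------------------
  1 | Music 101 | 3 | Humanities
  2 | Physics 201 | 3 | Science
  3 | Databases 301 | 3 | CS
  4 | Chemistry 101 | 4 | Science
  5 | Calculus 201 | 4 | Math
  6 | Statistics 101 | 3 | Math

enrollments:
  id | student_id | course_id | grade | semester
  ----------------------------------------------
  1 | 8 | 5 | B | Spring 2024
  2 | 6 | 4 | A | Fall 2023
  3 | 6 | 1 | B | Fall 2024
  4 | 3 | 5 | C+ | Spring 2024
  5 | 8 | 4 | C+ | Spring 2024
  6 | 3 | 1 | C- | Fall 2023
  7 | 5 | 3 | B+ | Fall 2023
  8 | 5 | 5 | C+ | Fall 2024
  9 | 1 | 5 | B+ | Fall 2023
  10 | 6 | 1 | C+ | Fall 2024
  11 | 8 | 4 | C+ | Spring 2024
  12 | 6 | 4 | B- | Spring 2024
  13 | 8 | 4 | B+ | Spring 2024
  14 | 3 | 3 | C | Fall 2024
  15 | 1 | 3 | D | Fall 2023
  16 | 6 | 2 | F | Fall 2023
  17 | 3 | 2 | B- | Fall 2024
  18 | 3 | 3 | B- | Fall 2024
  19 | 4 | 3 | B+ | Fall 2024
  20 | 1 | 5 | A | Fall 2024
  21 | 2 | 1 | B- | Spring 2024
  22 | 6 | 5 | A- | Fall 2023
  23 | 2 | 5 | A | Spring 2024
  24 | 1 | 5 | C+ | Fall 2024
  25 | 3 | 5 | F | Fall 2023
SELECT name, year FROM students WHERE year <= (SELECT MAX(year) FROM students)

Execution result:
name | year
Tina Garcia | 4
Mia Williams | 3
Jack Williams | 2
Leo Smith | 1
Carol Davis | 1
Ivy Williams | 4
Alice Miller | 2
Mia Davis | 2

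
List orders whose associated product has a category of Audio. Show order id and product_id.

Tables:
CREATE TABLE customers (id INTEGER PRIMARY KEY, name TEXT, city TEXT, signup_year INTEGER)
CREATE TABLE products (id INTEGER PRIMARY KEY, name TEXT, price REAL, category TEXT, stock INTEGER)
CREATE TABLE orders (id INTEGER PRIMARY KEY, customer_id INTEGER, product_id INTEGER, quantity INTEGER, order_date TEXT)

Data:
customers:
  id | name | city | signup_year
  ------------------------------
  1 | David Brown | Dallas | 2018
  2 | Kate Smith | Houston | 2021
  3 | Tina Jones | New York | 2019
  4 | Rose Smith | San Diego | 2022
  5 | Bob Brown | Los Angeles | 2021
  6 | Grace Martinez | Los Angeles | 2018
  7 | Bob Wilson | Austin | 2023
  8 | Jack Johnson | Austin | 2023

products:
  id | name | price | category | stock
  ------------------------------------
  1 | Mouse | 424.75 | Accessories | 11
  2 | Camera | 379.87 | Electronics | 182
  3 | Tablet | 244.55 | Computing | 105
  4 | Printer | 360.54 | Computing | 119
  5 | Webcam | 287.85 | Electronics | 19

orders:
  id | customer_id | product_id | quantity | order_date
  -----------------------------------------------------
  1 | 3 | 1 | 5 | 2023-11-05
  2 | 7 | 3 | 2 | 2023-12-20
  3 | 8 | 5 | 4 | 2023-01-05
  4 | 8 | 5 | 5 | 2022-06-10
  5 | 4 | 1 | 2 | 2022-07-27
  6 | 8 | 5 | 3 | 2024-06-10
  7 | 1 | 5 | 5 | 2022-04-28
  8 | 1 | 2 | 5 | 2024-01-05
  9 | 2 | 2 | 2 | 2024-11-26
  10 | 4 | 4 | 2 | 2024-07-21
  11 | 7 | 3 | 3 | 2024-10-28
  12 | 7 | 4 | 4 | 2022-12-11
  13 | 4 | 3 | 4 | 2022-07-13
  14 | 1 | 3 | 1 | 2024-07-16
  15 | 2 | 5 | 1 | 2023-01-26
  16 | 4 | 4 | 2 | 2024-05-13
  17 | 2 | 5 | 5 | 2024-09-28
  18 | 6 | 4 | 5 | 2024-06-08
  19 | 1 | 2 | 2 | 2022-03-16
SELECT id, product_id FROM orders WHERE product_id IN (SELECT id FROM products WHERE category = 'Audio')

Execution result:
(no rows)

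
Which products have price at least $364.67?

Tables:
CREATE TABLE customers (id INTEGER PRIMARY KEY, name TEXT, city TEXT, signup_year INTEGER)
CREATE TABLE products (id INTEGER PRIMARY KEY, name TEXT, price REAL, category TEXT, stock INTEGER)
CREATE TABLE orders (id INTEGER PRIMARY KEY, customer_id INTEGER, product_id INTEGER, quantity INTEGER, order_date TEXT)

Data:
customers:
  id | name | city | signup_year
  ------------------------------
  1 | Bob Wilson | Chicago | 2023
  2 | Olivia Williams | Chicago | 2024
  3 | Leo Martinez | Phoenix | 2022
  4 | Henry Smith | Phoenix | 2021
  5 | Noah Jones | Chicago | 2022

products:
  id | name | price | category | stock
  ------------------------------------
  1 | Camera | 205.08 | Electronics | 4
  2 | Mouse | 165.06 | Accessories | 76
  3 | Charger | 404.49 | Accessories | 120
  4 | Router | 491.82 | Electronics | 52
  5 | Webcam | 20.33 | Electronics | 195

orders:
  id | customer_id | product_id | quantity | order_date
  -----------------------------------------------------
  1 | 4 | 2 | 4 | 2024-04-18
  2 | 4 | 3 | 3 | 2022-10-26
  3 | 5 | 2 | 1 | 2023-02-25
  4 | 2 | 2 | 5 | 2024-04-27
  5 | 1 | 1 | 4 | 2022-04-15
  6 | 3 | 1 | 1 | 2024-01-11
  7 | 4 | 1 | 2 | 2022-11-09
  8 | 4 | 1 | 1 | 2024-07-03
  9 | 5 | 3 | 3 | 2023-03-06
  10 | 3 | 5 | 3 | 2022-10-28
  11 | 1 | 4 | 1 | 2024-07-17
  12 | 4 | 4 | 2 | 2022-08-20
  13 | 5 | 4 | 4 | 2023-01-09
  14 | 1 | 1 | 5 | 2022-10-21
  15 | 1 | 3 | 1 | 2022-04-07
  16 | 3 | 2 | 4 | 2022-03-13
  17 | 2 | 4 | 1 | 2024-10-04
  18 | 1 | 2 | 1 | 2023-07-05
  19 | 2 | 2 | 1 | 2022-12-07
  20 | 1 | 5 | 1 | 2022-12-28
SELECT name, price FROM products WHERE price >= 364.67

Execution result:
name | price
Charger | 404.49
Router | 491.82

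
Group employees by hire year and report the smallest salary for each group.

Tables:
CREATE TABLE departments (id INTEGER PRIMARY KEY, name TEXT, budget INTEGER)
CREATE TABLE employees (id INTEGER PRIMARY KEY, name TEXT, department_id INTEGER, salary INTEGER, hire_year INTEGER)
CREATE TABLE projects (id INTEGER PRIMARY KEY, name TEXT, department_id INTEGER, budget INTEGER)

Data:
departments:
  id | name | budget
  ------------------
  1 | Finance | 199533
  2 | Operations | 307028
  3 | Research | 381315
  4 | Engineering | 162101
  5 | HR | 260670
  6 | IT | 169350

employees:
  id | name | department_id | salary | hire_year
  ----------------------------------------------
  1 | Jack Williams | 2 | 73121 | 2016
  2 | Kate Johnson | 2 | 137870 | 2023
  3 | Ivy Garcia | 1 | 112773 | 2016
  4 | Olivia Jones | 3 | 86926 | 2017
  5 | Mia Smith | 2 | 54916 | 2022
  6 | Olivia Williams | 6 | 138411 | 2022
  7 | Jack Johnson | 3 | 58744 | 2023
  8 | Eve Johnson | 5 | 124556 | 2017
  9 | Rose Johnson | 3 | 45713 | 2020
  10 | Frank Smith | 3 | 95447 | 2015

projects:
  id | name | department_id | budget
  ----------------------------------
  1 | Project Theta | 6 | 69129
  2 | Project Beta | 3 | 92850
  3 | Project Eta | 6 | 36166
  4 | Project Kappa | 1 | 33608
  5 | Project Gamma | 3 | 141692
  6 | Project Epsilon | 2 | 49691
SELECT hire_year, MIN(salary) AS min_salary FROM employees GROUP BY hire_year

Execution result:
hire_year | min_salary
2015 | 95447
2016 | 73121
2017 | 86926
2020 | 45713
2022 | 54916
2023 | 58744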